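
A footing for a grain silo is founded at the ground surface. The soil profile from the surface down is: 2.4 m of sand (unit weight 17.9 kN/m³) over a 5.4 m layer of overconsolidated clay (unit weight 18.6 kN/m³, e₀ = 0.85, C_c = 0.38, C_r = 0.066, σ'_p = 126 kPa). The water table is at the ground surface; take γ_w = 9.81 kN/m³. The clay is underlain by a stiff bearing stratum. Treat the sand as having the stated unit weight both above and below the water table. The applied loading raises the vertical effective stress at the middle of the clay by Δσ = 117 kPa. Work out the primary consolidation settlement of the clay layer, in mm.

S_c ≈ 205 mm

Mid-depth of clay below the ground surface: z = 2.4 + 5.4/2 = 5.1 m.
Total vertical stress at mid-clay: σ_v = 17.9×2.4 + 18.6×2.7 = 93.18 kPa.
Pore pressure: u = 9.81×(5.1 − 0) = 50.031 kPa.
Initial effective stress: σ'_0 = σ_v − u = 93.18 − 50.031 = 43.149 kPa.
Final effective stress: σ'_f = 43.149 + 117 = 160.15 kPa.
σ'_f = 160.15 > σ'_p = 126 kPa, so the stress path crosses the preconsolidation pressure — recompression up to σ'_p, then virgin compression beyond:
S_c = H/(1+e₀)·[C_r·log₁₀(σ'_p/σ'_0) + C_c·log₁₀(σ'_f/σ'_p)]
    = 5.4/1.85 × [0.066×log₁₀(126/43.149) + 0.38×log₁₀(160.15/126)]
    = 2.9189 × [0.030716 + 0.039579] = 0.2052 m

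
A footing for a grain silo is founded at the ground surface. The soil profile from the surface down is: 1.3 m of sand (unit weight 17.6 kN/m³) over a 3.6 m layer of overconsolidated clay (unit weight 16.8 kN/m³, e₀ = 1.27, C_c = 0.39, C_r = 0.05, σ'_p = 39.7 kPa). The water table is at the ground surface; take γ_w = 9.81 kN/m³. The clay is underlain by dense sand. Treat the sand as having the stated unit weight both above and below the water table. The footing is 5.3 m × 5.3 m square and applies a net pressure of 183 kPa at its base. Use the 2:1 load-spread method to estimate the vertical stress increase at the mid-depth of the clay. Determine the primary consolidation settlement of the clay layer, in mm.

S_c ≈ 255 mm

Mid-depth of clay below the ground surface: z = 1.3 + 3.6/2 = 3.1 m.
Total vertical stress at mid-clay: σ_v = 17.6×1.3 + 16.8×1.8 = 53.12 kPa.
Pore pressure: u = 9.81×(3.1 − 0) = 30.411 kPa.
Initial effective stress: σ'_0 = σ_v − u = 53.12 − 30.411 = 22.709 kPa.
Stress increase at mid-clay by the 2:1 spreading method:
Δσ = qBL/((B+z)(L+z)) = 183×5.3×5.3/((5.3+3.1)(5.3+3.1)) = 72.852 kPa
Final effective stress: σ'_f = 22.709 + 72.852 = 95.561 kPa.
σ'_f = 95.561 > σ'_p = 39.7 kPa, so the stress path crosses the preconsolidation pressure — recompression up to σ'_p, then virgin compression beyond:
S_c = H/(1+e₀)·[C_r·log₁₀(σ'_p/σ'_0) + C_c·log₁₀(σ'_f/σ'_p)]
    = 3.6/2.27 × [0.05×log₁₀(39.7/22.709) + 0.39×log₁₀(95.561/39.7)]
    = 1.5859 × [0.01213 + 0.14878] = 0.2552 m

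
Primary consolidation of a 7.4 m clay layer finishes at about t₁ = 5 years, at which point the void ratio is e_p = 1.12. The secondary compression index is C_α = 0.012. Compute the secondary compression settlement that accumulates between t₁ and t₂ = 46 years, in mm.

Secondary compression: S_s = C_α·H/(1+e_p)·log₁₀(t₂/t₁)
S_s = 0.012×7.4/(1+1.12)×log₁₀(46/5)
    = 0.04189 × 0.9638 = 0.04037 m

S_s ≈ 40.4 mm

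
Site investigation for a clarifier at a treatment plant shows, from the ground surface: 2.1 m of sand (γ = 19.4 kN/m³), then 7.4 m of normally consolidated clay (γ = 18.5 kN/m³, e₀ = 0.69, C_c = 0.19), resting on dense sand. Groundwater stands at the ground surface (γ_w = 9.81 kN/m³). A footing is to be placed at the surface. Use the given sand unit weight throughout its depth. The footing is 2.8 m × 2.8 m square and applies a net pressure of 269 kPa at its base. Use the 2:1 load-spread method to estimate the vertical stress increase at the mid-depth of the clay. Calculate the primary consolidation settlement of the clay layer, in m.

Mid-depth of clay below the ground surface: z = 2.1 + 7.4/2 = 5.8 m.
Total vertical stress at mid-clay: σ_v = 19.4×2.1 + 18.5×3.7 = 109.19 kPa.
Pore pressure: u = 9.81×(5.8 − 0) = 56.898 kPa.
Initial effective stress: σ'_0 = σ_v − u = 109.19 − 56.898 = 52.292 kPa.
Stress increase at mid-clay by the 2:1 spreading method:
Δσ = qBL/((B+z)(L+z)) = 269×2.8×2.8/((2.8+5.8)(2.8+5.8)) = 28.515 kPa
Final effective stress: σ'_f = σ'_0 + Δσ = 52.292 + 28.515 = 80.807 kPa.
Normally consolidated clay, so the full stress increment lies on the virgin compression line:
S_c = C_c·H/(1+e₀)·log₁₀(σ'_f/σ'_0) = 0.19×7.4/(1+0.69)×log₁₀(80.807/52.292)
    = 0.83195 × 0.18901 = 0.1572 m

S_c ≈ 0.157 m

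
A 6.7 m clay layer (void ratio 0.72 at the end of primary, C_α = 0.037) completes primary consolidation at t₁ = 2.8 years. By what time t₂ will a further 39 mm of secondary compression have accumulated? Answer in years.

t₂ ≈ 5.22 years

S_s = C_α·H/(1+e_p)·log₁₀(t₂/t₁) ⇒ log₁₀(t₂/t₁) = S_s·(1+e_p)/(C_α·H).
log₁₀(t₂/t₁) = 0.039 × (1+0.72) / (0.037×6.7) = 0.2706
t₂ = t₁ × 10^0.2706 = 2.8 × 1.865 = 5.221 years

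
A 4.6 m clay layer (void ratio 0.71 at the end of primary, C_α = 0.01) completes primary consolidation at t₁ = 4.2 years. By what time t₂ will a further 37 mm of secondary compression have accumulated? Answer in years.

t₂ ≈ 99.7 years

S_s = C_α·H/(1+e_p)·log₁₀(t₂/t₁) ⇒ log₁₀(t₂/t₁) = S_s·(1+e_p)/(C_α·H).
log₁₀(t₂/t₁) = 0.037 × (1+0.71) / (0.01×4.6) = 1.375
t₂ = t₁ × 10^1.375 = 4.2 × 23.74 = 99.7 years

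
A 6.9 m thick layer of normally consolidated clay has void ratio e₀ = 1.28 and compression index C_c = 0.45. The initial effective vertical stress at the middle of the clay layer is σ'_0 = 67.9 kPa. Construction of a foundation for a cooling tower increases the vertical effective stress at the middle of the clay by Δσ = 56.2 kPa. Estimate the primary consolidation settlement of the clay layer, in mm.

Final effective stress: σ'_f = σ'_0 + Δσ = 67.9 + 56.2 = 124.1 kPa.
Normally consolidated clay, so the full stress increment lies on the virgin compression line:
S_c = C_c·H/(1+e₀)·log₁₀(σ'_f/σ'_0) = 0.45×6.9/(1+1.28)×log₁₀(124.1/67.9)
    = 1.3618 × 0.2619 = 0.3567 m

S_c ≈ 357 mm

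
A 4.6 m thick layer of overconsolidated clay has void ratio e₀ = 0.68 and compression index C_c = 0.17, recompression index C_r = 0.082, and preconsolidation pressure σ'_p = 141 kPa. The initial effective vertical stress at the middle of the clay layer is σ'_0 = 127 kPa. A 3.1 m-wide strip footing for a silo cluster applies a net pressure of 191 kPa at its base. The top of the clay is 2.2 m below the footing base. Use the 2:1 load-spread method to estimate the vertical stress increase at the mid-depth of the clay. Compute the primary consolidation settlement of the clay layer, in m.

S_c ≈ 0.0858 m

Mid-depth of clay below the footing base: z = 2.2 + 4.6/2 = 4.5 m.
Stress increase at mid-clay by the 2:1 spreading method:
Δσ = qB/(B+z) = 191×3.1/(3.1+4.5) = 77.908 kPa
Final effective stress: σ'_f = 127 + 77.908 = 204.91 kPa.
σ'_f = 204.91 > σ'_p = 141 kPa, so the stress path crosses the preconsolidation pressure — recompression up to σ'_p, then virgin compression beyond:
S_c = H/(1+e₀)·[C_r·log₁₀(σ'_p/σ'_0) + C_c·log₁₀(σ'_f/σ'_p)]
    = 4.6/1.68 × [0.082×log₁₀(141/127) + 0.17×log₁₀(204.91/141)]
    = 2.7381 × [0.0037241 + 0.027598] = 0.08576 m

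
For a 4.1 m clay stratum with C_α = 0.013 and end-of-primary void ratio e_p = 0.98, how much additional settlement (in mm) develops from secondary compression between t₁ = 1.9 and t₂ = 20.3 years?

S_s ≈ 27.7 mm

Secondary compression: S_s = C_α·H/(1+e_p)·log₁₀(t₂/t₁)
S_s = 0.013×4.1/(1+0.98)×log₁₀(20.3/1.9)
    = 0.02692 × 1.029 = 0.02769 m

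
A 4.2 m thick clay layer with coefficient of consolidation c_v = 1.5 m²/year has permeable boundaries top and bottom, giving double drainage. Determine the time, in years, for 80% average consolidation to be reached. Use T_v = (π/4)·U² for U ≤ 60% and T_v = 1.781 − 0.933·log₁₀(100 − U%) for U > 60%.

Drainage path length: H_d = H/2 = 2.1 m (double drainage).
U > 60%: T_v = 1.781 − 0.933·log₁₀(100 − 80) = 0.56714.
t = T_v·H_d²/c_v = 0.56714×2.1²/1.5 = 1.667 years.

t ≈ 1.67 years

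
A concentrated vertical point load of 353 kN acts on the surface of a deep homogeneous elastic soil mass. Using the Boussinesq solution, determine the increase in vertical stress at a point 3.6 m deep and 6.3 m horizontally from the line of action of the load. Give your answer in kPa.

Boussinesq vertical stress below a point load on an elastic half-space:
Δσ_z = 3P/(2πz²) · [1 + (r/z)²]^(−5/2)
r/z = 6.3/3.6 = 1.75; [1+(r/z)²]^(−5/2) = 0.030062.
Δσ_z = 3×353/(2π×3.6²) × 0.030062 = 13.005 × 0.030062 = 0.391 kPa

Δσ_z ≈ 0.391 kPa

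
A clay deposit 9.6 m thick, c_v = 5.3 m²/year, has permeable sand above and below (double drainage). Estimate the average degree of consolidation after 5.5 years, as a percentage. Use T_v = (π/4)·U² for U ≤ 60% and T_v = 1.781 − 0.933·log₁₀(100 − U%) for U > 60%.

Drainage path length: H_d = H/2 = 4.8 m (double drainage).
T_v = c_v·t/H_d² = 5.3×5.5/4.8² = 1.2652.
T_v = 1.2652 corresponds to the U > 60% branch:
U = 1 − 10^((1.781 − T_v)/0.933)/100 = 0.9643

U ≈ 96.4 %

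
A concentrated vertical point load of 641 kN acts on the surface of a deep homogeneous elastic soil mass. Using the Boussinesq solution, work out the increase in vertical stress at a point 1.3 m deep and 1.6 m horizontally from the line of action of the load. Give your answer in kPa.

Boussinesq vertical stress below a point load on an elastic half-space:
Δσ_z = 3P/(2πz²) · [1 + (r/z)²]^(−5/2)
r/z = 1.6/1.3 = 1.2308; [1+(r/z)²]^(−5/2) = 0.099711.
Δσ_z = 3×641/(2π×1.3²) × 0.099711 = 181.1 × 0.099711 = 18.06 kPa

Δσ_z ≈ 18.1 kPa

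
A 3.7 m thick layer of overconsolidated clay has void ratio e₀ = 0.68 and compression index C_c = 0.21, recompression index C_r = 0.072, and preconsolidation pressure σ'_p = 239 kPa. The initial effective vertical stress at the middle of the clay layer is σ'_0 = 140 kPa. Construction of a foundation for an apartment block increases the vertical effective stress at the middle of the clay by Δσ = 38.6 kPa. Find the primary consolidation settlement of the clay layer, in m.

Final effective stress: σ'_f = 140 + 38.6 = 178.6 kPa.
σ'_f = 178.6 ≤ σ'_p = 239 kPa, so the clay remains overconsolidated and only the recompression index applies:
S_c = C_r·H/(1+e₀)·log₁₀(σ'_f/σ'_0) = 0.072×3.7/1.68×log₁₀(178.6/140)
    = 0.15857 × 0.10575 = 0.01677 m

S_c ≈ 0.0168 m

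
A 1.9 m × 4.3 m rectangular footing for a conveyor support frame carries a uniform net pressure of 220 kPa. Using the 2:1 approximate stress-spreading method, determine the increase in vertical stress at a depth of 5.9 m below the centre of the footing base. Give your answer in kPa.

By the 2:1 method the load spreads at 1 horizontal : 2 vertical, so at depth z the loaded area has grown by z in each plan dimension:
Δσ = qBL/((B+z)(L+z)) = 220×1.9×4.3/((1.9+5.9)(4.3+5.9)) = 22.592 kPa

Δσ_z ≈ 22.6 kPa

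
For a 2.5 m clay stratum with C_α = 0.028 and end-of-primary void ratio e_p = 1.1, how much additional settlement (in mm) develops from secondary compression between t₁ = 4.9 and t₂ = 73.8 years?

S_s ≈ 39.3 mm

Secondary compression: S_s = C_α·H/(1+e_p)·log₁₀(t₂/t₁)
S_s = 0.028×2.5/(1+1.1)×log₁₀(73.8/4.9)
    = 0.03333 × 1.178 = 0.03926 m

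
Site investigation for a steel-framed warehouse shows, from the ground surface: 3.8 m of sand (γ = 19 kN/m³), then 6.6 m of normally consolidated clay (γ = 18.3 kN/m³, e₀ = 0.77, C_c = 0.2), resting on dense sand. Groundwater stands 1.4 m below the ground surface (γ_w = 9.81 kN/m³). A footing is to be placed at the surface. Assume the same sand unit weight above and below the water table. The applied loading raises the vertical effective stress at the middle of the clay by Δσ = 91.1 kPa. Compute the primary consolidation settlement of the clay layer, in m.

S_c ≈ 0.254 m

Mid-depth of clay below the ground surface: z = 3.8 + 6.6/2 = 7.1 m.
Total vertical stress at mid-clay: σ_v = 19×3.8 + 18.3×3.3 = 132.59 kPa.
Pore pressure: u = 9.81×(7.1 − 1.4) = 55.917 kPa.
Initial effective stress: σ'_0 = σ_v − u = 132.59 − 55.917 = 76.673 kPa.
Final effective stress: σ'_f = σ'_0 + Δσ = 76.673 + 91.1 = 167.77 kPa.
Normally consolidated clay, so the full stress increment lies on the virgin compression line:
S_c = C_c·H/(1+e₀)·log₁₀(σ'_f/σ'_0) = 0.2×6.6/(1+0.77)×log₁₀(167.77/76.673)
    = 0.74576 × 0.34007 = 0.2536 m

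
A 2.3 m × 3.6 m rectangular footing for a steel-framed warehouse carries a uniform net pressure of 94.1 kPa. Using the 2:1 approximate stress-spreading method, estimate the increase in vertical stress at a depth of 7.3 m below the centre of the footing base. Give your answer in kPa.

By the 2:1 method the load spreads at 1 horizontal : 2 vertical, so at depth z the loaded area has grown by z in each plan dimension:
Δσ = qBL/((B+z)(L+z)) = 94.1×2.3×3.6/((2.3+7.3)(3.6+7.3)) = 7.446 kPa

Δσ_z ≈ 7.45 kPa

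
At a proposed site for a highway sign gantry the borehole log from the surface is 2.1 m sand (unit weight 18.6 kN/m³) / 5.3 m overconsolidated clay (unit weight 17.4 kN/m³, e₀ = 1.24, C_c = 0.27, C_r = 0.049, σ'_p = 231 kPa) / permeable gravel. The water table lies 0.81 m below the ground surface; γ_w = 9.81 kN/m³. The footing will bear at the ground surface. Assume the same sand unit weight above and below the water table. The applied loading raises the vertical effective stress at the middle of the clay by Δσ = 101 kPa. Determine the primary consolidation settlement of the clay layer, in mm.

Mid-depth of clay below the ground surface: z = 2.1 + 5.3/2 = 4.75 m.
Total vertical stress at mid-clay: σ_v = 18.6×2.1 + 17.4×2.65 = 85.17 kPa.
Pore pressure: u = 9.81×(4.75 − 0.81) = 38.651 kPa.
Initial effective stress: σ'_0 = σ_v − u = 85.17 − 38.651 = 46.519 kPa.
Final effective stress: σ'_f = 46.519 + 101 = 147.52 kPa.
σ'_f = 147.52 ≤ σ'_p = 231 kPa, so the clay remains overconsolidated and only the recompression index applies:
S_c = C_r·H/(1+e₀)·log₁₀(σ'_f/σ'_0) = 0.049×5.3/2.24×log₁₀(147.52/46.519)
    = 0.11594 × 0.50122 = 0.05811 m

S_c ≈ 58.1 mm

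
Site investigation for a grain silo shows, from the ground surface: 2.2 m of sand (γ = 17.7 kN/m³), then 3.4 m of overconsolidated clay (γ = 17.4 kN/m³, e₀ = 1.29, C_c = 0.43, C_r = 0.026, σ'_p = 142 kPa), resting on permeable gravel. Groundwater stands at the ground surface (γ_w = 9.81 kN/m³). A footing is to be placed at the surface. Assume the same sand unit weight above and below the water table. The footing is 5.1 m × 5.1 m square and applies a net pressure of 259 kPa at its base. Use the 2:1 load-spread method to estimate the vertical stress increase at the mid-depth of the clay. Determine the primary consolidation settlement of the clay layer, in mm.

S_c ≈ 22.2 mm

Mid-depth of clay below the ground surface: z = 2.2 + 3.4/2 = 3.9 m.
Total vertical stress at mid-clay: σ_v = 17.7×2.2 + 17.4×1.7 = 68.52 kPa.
Pore pressure: u = 9.81×(3.9 − 0) = 38.259 kPa.
Initial effective stress: σ'_0 = σ_v − u = 68.52 − 38.259 = 30.261 kPa.
Stress increase at mid-clay by the 2:1 spreading method:
Δσ = qBL/((B+z)(L+z)) = 259×5.1×5.1/((5.1+3.9)(5.1+3.9)) = 83.168 kPa
Final effective stress: σ'_f = 30.261 + 83.168 = 113.43 kPa.
σ'_f = 113.43 ≤ σ'_p = 142 kPa, so the clay remains overconsolidated and only the recompression index applies:
S_c = C_r·H/(1+e₀)·log₁₀(σ'_f/σ'_0) = 0.026×3.4/2.29×log₁₀(113.43/30.261)
    = 0.038602 × 0.57384 = 0.02215 m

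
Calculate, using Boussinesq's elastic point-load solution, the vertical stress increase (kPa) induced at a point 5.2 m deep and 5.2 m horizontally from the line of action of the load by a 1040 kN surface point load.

Δσ_z ≈ 3.25 kPa

Boussinesq vertical stress below a point load on an elastic half-space:
Δσ_z = 3P/(2πz²) · [1 + (r/z)²]^(−5/2)
r/z = 5.2/5.2 = 1; [1+(r/z)²]^(−5/2) = 0.17678.
Δσ_z = 3×1040/(2π×5.2²) × 0.17678 = 18.364 × 0.17678 = 3.246 kPa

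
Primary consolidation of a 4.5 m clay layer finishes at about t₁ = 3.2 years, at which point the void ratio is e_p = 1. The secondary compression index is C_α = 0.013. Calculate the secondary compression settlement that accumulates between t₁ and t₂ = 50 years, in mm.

S_s ≈ 34.9 mm

Secondary compression: S_s = C_α·H/(1+e_p)·log₁₀(t₂/t₁)
S_s = 0.013×4.5/(1+1)×log₁₀(50/3.2)
    = 0.02925 × 1.194 = 0.03492 m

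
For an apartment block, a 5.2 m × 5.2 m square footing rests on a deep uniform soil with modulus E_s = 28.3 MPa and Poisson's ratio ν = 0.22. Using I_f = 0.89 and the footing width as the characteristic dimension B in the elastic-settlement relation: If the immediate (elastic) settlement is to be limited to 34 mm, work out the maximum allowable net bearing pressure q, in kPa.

E_s = 28.3 MPa = 28300 kPa.
S_e = q·B·(1−ν²)/E_s · I_f  ⇒  q = S_e·E_s / (B·(1−ν²)·I_f).
q = 0.034 × 28300 / (5.2 × 0.9516 × 0.89) = 218.5 kPa

q ≈ 218 kPa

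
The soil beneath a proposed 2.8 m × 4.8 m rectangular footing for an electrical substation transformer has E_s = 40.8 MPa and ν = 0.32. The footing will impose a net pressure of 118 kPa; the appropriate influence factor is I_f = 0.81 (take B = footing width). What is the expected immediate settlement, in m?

Immediate (elastic) settlement: S_e = q·B·(1−ν²)/E_s · I_f.
E_s = 40.8 MPa = 40800 kPa.
S_e = 118 × 2.8 × (1 − 0.32²) / 40800 × 0.81
    = 118 × 2.8 × 0.8976 / 40800 × 0.81
    = 0.005888 m

S_e ≈ 0.00589 m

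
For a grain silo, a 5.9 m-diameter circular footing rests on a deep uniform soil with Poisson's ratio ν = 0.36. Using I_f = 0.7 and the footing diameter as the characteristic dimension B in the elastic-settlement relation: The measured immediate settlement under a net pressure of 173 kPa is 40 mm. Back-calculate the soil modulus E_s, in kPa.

E_s ≈ 15500 kPa

S_e = q·B·(1−ν²)/E_s · I_f  ⇒  E_s = q·B·(1−ν²)·I_f / S_e.
E_s = 173 × 5.9 × 0.8704 × 0.7 / 0.04 = 15550 kPa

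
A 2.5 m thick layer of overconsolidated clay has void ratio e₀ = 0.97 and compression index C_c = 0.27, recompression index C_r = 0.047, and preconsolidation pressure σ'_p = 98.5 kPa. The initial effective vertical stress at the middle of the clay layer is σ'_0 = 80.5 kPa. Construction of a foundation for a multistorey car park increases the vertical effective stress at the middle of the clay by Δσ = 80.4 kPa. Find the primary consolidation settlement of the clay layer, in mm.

S_c ≈ 78.2 mm

Final effective stress: σ'_f = 80.5 + 80.4 = 160.9 kPa.
σ'_f = 160.9 > σ'_p = 98.5 kPa, so the stress path crosses the preconsolidation pressure — recompression up to σ'_p, then virgin compression beyond:
S_c = H/(1+e₀)·[C_r·log₁₀(σ'_p/σ'_0) + C_c·log₁₀(σ'_f/σ'_p)]
    = 2.5/1.97 × [0.047×log₁₀(98.5/80.5) + 0.27×log₁₀(160.9/98.5)]
    = 1.269 × [0.0041191 + 0.057542] = 0.07825 m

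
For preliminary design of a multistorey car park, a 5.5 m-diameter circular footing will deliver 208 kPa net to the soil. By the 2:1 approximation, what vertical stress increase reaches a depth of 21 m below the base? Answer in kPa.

By the 2:1 method the load spreads at 1 horizontal : 2 vertical, so at depth z the loaded area has grown by z in each plan dimension:
Δσ ≈ qD²/(D+z)² = 208×5.5²/(5.5+21)² = 8.9598 kPa

Δσ_z ≈ 8.96 kPa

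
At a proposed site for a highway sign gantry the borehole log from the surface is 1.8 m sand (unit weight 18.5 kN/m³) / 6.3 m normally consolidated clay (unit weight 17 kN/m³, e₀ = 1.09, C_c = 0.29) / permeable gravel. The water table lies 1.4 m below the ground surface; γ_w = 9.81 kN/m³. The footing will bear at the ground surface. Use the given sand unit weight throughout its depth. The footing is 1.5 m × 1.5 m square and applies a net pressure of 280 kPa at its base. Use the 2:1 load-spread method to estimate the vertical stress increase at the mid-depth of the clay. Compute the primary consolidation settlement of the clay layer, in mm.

Mid-depth of clay below the ground surface: z = 1.8 + 6.3/2 = 4.95 m.
Total vertical stress at mid-clay: σ_v = 18.5×1.8 + 17×3.15 = 86.85 kPa.
Pore pressure: u = 9.81×(4.95 − 1.4) = 34.825 kPa.
Initial effective stress: σ'_0 = σ_v − u = 86.85 − 34.825 = 52.025 kPa.
Stress increase at mid-clay by the 2:1 spreading method:
Δσ = qBL/((B+z)(L+z)) = 280×1.5×1.5/((1.5+4.95)(1.5+4.95)) = 15.143 kPa
Final effective stress: σ'_f = σ'_0 + Δσ = 52.025 + 15.143 = 67.168 kPa.
Normally consolidated clay, so the full stress increment lies on the virgin compression line:
S_c = C_c·H/(1+e₀)·log₁₀(σ'_f/σ'_0) = 0.29×6.3/(1+1.09)×log₁₀(67.168/52.025)
    = 0.87416 × 0.11095 = 0.09699 m

S_c ≈ 97 mm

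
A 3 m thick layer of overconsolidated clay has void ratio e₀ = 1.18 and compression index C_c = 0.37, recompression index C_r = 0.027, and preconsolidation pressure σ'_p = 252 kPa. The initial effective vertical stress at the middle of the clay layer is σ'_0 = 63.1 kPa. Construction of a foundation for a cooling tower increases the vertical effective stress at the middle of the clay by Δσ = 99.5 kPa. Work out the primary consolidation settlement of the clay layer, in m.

Final effective stress: σ'_f = 63.1 + 99.5 = 162.6 kPa.
σ'_f = 162.6 ≤ σ'_p = 252 kPa, so the clay remains overconsolidated and only the recompression index applies:
S_c = C_r·H/(1+e₀)·log₁₀(σ'_f/σ'_0) = 0.027×3/2.18×log₁₀(162.6/63.1)
    = 0.037155 × 0.41109 = 0.01527 m

S_c ≈ 0.0153 m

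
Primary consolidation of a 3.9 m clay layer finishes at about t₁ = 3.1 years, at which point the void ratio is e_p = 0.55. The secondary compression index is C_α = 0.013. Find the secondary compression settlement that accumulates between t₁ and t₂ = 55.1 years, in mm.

S_s ≈ 40.9 mm

Secondary compression: S_s = C_α·H/(1+e_p)·log₁₀(t₂/t₁)
S_s = 0.013×3.9/(1+0.55)×log₁₀(55.1/3.1)
    = 0.03271 × 1.25 = 0.04088 m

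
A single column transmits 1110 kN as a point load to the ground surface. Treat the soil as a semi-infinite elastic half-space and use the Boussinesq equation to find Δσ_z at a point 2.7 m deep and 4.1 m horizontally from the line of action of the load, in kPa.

Boussinesq vertical stress below a point load on an elastic half-space:
Δσ_z = 3P/(2πz²) · [1 + (r/z)²]^(−5/2)
r/z = 4.1/2.7 = 1.5185; [1+(r/z)²]^(−5/2) = 0.050324.
Δσ_z = 3×1110/(2π×2.7²) × 0.050324 = 72.7 × 0.050324 = 3.659 kPa

Δσ_z ≈ 3.66 kPa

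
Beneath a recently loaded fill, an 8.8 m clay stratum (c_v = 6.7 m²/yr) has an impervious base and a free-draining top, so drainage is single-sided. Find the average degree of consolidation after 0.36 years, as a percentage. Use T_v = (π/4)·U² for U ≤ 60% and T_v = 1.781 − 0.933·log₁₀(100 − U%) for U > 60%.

U ≈ 19.9 %

Drainage path length: H_d = H = 8.8 m (single drainage).
T_v = c_v·t/H_d² = 6.7×0.36/8.8² = 0.031147.
T_v = 0.031147 corresponds to the U ≤ 60% branch:
U = √(4T_v/π) = 0.1991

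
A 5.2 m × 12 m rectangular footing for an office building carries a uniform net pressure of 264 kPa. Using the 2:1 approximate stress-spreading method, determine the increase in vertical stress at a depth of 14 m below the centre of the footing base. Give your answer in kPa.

Δσ_z ≈ 33 kPa

By the 2:1 method the load spreads at 1 horizontal : 2 vertical, so at depth z the loaded area has grown by z in each plan dimension:
Δσ = qBL/((B+z)(L+z)) = 264×5.2×12/((5.2+14)(12+14)) = 33 kPa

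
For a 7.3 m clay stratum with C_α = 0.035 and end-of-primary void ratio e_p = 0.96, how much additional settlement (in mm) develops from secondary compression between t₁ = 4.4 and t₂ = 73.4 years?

S_s ≈ 159 mm

Secondary compression: S_s = C_α·H/(1+e_p)·log₁₀(t₂/t₁)
S_s = 0.035×7.3/(1+0.96)×log₁₀(73.4/4.4)
    = 0.1304 × 1.222 = 0.1593 m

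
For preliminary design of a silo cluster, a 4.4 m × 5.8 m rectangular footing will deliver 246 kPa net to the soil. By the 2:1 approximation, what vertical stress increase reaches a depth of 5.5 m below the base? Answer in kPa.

Δσ_z ≈ 56.1 kPa

By the 2:1 method the load spreads at 1 horizontal : 2 vertical, so at depth z the loaded area has grown by z in each plan dimension:
Δσ = qBL/((B+z)(L+z)) = 246×4.4×5.8/((4.4+5.5)(5.8+5.5)) = 56.118 kPa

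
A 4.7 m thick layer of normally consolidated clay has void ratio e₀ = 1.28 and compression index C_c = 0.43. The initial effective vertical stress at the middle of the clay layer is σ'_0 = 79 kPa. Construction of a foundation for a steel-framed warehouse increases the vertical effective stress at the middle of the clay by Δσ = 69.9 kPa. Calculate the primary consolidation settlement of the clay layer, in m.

S_c ≈ 0.244 m

Final effective stress: σ'_f = σ'_0 + Δσ = 79 + 69.9 = 148.9 kPa.
Normally consolidated clay, so the full stress increment lies on the virgin compression line:
S_c = C_c·H/(1+e₀)·log₁₀(σ'_f/σ'_0) = 0.43×4.7/(1+1.28)×log₁₀(148.9/79)
    = 0.8864 × 0.27527 = 0.244 m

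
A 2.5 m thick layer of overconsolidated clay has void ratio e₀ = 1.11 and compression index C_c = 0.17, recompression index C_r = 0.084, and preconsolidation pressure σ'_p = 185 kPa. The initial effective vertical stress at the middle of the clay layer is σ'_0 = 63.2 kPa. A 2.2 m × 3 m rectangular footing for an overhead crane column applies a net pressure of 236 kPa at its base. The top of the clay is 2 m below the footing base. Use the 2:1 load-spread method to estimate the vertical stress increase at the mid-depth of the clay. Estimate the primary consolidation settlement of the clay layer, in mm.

Mid-depth of clay below the footing base: z = 2 + 2.5/2 = 3.25 m.
Stress increase at mid-clay by the 2:1 spreading method:
Δσ = qBL/((B+z)(L+z)) = 236×2.2×3/((2.2+3.25)(3+3.25)) = 45.728 kPa
Final effective stress: σ'_f = 63.2 + 45.728 = 108.93 kPa.
σ'_f = 108.93 ≤ σ'_p = 185 kPa, so the clay remains overconsolidated and only the recompression index applies:
S_c = C_r·H/(1+e₀)·log₁₀(σ'_f/σ'_0) = 0.084×2.5/2.11×log₁₀(108.93/63.2)
    = 0.099523 × 0.23643 = 0.02353 m

S_c ≈ 23.5 mm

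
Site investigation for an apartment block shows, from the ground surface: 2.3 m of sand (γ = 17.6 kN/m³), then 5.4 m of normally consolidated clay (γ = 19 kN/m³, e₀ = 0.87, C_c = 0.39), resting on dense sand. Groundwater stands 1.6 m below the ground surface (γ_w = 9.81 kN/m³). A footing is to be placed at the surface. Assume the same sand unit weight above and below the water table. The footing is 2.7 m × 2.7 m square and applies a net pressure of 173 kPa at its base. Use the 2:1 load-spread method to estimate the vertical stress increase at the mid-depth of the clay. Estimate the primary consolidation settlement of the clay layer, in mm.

Mid-depth of clay below the ground surface: z = 2.3 + 5.4/2 = 5 m.
Total vertical stress at mid-clay: σ_v = 17.6×2.3 + 19×2.7 = 91.78 kPa.
Pore pressure: u = 9.81×(5 − 1.6) = 33.354 kPa.
Initial effective stress: σ'_0 = σ_v − u = 91.78 − 33.354 = 58.426 kPa.
Stress increase at mid-clay by the 2:1 spreading method:
Δσ = qBL/((B+z)(L+z)) = 173×2.7×2.7/((2.7+5)(2.7+5)) = 21.271 kPa
Final effective stress: σ'_f = σ'_0 + Δσ = 58.426 + 21.271 = 79.697 kPa.
Normally consolidated clay, so the full stress increment lies on the virgin compression line:
S_c = C_c·H/(1+e₀)·log₁₀(σ'_f/σ'_0) = 0.39×5.4/(1+0.87)×log₁₀(79.697/58.426)
    = 1.1262 × 0.13484 = 0.1519 m

S_c ≈ 152 mm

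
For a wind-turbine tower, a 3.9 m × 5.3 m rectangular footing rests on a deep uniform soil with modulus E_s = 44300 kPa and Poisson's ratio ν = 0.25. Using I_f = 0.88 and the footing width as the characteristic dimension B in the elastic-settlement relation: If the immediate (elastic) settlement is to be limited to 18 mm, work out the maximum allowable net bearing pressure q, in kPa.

q ≈ 248 kPa

S_e = q·B·(1−ν²)/E_s · I_f  ⇒  q = S_e·E_s / (B·(1−ν²)·I_f).
q = 0.018 × 44300 / (3.9 × 0.9375 × 0.88) = 247.8 kPa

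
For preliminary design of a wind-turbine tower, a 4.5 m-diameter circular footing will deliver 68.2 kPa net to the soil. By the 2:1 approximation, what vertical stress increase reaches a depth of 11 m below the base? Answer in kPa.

By the 2:1 method the load spreads at 1 horizontal : 2 vertical, so at depth z the loaded area has grown by z in each plan dimension:
Δσ ≈ qD²/(D+z)² = 68.2×4.5²/(4.5+11)² = 5.7484 kPa

Δσ_z ≈ 5.75 kPa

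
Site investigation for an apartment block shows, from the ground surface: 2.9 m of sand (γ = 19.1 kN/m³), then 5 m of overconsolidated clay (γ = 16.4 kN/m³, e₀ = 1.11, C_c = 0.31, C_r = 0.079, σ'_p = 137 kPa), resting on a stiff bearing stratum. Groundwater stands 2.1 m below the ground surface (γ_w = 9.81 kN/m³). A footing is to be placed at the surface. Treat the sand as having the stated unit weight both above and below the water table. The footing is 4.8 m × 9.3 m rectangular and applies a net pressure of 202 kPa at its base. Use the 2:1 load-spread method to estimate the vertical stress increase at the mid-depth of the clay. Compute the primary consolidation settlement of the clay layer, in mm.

S_c ≈ 53.9 mm

Mid-depth of clay below the ground surface: z = 2.9 + 5/2 = 5.4 m.
Total vertical stress at mid-clay: σ_v = 19.1×2.9 + 16.4×2.5 = 96.39 kPa.
Pore pressure: u = 9.81×(5.4 − 2.1) = 32.373 kPa.
Initial effective stress: σ'_0 = σ_v − u = 96.39 − 32.373 = 64.017 kPa.
Stress increase at mid-clay by the 2:1 spreading method:
Δσ = qBL/((B+z)(L+z)) = 202×4.8×9.3/((4.8+5.4)(9.3+5.4)) = 60.139 kPa
Final effective stress: σ'_f = 64.017 + 60.139 = 124.16 kPa.
σ'_f = 124.16 ≤ σ'_p = 137 kPa, so the clay remains overconsolidated and only the recompression index applies:
S_c = C_r·H/(1+e₀)·log₁₀(σ'_f/σ'_0) = 0.079×5/2.11×log₁₀(124.16/64.017)
    = 0.18721 × 0.28769 = 0.05386 m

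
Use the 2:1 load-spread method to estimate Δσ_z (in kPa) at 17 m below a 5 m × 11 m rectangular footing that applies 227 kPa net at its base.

Δσ_z ≈ 20.3 kPa

By the 2:1 method the load spreads at 1 horizontal : 2 vertical, so at depth z the loaded area has grown by z in each plan dimension:
Δσ = qBL/((B+z)(L+z)) = 227×5×11/((5+17)(11+17)) = 20.268 kPa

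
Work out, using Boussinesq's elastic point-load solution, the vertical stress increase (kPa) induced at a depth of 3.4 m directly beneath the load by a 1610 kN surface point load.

Boussinesq vertical stress below a point load on an elastic half-space:
Δσ_z = 3P/(2πz²) · [1 + (r/z)²]^(−5/2)
r/z = 0/3.4 = 0; [1+(r/z)²]^(−5/2) = 1.
Δσ_z = 3×1610/(2π×3.4²) × 1 = 66.498 × 1 = 66.5 kPa

Δσ_z ≈ 66.5 kPa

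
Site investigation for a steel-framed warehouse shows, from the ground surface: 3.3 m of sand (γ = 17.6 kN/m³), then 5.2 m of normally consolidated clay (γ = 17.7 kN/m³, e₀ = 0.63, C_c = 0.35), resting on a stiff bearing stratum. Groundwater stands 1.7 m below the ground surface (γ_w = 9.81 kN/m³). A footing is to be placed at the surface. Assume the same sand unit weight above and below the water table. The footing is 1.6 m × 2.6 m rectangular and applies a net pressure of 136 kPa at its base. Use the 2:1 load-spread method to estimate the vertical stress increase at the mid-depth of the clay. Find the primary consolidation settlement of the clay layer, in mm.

Mid-depth of clay below the ground surface: z = 3.3 + 5.2/2 = 5.9 m.
Total vertical stress at mid-clay: σ_v = 17.6×3.3 + 17.7×2.6 = 104.1 kPa.
Pore pressure: u = 9.81×(5.9 − 1.7) = 41.202 kPa.
Initial effective stress: σ'_0 = σ_v − u = 104.1 − 41.202 = 62.898 kPa.
Stress increase at mid-clay by the 2:1 spreading method:
Δσ = qBL/((B+z)(L+z)) = 136×1.6×2.6/((1.6+5.9)(2.6+5.9)) = 8.8747 kPa
Final effective stress: σ'_f = σ'_0 + Δσ = 62.898 + 8.8747 = 71.773 kPa.
Normally consolidated clay, so the full stress increment lies on the virgin compression line:
S_c = C_c·H/(1+e₀)·log₁₀(σ'_f/σ'_0) = 0.35×5.2/(1+0.63)×log₁₀(71.773/62.898)
    = 1.1166 × 0.057324 = 0.06401 m

S_c ≈ 64 mm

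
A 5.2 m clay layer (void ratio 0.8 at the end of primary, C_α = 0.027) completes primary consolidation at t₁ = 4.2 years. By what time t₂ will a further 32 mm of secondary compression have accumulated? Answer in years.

t₂ ≈ 10.8 years

S_s = C_α·H/(1+e_p)·log₁₀(t₂/t₁) ⇒ log₁₀(t₂/t₁) = S_s·(1+e_p)/(C_α·H).
log₁₀(t₂/t₁) = 0.032 × (1+0.8) / (0.027×5.2) = 0.4103
t₂ = t₁ × 10^0.4103 = 4.2 × 2.572 = 10.8 years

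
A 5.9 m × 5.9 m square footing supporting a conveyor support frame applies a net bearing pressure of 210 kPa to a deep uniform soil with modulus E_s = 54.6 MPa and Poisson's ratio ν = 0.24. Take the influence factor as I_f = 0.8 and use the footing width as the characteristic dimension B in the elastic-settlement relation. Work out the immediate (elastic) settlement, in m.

S_e ≈ 0.0171 m

Immediate (elastic) settlement: S_e = q·B·(1−ν²)/E_s · I_f.
E_s = 54.6 MPa = 54600 kPa.
S_e = 210 × 5.9 × (1 − 0.24²) / 54600 × 0.8
    = 210 × 5.9 × 0.9424 / 54600 × 0.8
    = 0.01711 m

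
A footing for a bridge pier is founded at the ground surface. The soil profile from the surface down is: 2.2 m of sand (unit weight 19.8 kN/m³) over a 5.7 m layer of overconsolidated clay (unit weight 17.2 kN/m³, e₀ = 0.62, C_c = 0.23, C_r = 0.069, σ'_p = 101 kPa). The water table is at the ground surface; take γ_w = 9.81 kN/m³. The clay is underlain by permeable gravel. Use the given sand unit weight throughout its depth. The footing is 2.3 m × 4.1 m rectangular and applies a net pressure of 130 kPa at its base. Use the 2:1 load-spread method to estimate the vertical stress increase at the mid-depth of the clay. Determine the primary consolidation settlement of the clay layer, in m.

S_c ≈ 0.0372 m

Mid-depth of clay below the ground surface: z = 2.2 + 5.7/2 = 5.05 m.
Total vertical stress at mid-clay: σ_v = 19.8×2.2 + 17.2×2.85 = 92.58 kPa.
Pore pressure: u = 9.81×(5.05 − 0) = 49.541 kPa.
Initial effective stress: σ'_0 = σ_v − u = 92.58 − 49.541 = 43.039 kPa.
Stress increase at mid-clay by the 2:1 spreading method:
Δσ = qBL/((B+z)(L+z)) = 130×2.3×4.1/((2.3+5.05)(4.1+5.05)) = 18.228 kPa
Final effective stress: σ'_f = 43.039 + 18.228 = 61.267 kPa.
σ'_f = 61.267 ≤ σ'_p = 101 kPa, so the clay remains overconsolidated and only the recompression index applies:
S_c = C_r·H/(1+e₀)·log₁₀(σ'_f/σ'_0) = 0.069×5.7/1.62×log₁₀(61.267/43.039)
    = 0.24278 × 0.15336 = 0.03723 m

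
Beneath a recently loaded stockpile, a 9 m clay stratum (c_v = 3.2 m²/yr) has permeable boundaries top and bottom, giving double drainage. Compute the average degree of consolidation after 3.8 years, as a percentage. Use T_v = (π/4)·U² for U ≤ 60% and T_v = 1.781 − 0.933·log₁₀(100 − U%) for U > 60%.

Drainage path length: H_d = H/2 = 4.5 m (double drainage).
T_v = c_v·t/H_d² = 3.2×3.8/4.5² = 0.60049.
T_v = 0.60049 corresponds to the U > 60% branch:
U = 1 − 10^((1.781 − T_v)/0.933)/100 = 0.8158

U ≈ 81.6 %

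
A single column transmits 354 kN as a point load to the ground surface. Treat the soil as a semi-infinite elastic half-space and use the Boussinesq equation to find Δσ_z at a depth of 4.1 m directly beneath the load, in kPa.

Δσ_z ≈ 10.1 kPa

Boussinesq vertical stress below a point load on an elastic half-space:
Δσ_z = 3P/(2πz²) · [1 + (r/z)²]^(−5/2)
r/z = 0/4.1 = 0; [1+(r/z)²]^(−5/2) = 1.
Δσ_z = 3×354/(2π×4.1²) × 1 = 10.055 × 1 = 10.05 kPa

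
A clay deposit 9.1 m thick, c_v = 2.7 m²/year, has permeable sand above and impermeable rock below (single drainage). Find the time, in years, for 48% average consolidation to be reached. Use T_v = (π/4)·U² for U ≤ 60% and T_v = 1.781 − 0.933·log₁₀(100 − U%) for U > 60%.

Drainage path length: H_d = H = 9.1 m (single drainage).
U ≤ 60%: T_v = (π/4)·U² = (π/4)×0.48² = 0.18096.
t = T_v·H_d²/c_v = 0.18096×9.1²/2.7 = 5.55 years.

t ≈ 5.55 years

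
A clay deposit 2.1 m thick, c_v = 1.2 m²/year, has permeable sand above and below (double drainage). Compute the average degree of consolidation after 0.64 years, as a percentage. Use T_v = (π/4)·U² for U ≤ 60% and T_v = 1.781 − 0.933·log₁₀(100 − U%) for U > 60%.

U ≈ 85.5 %

Drainage path length: H_d = H/2 = 1.05 m (double drainage).
T_v = c_v·t/H_d² = 1.2×0.64/1.05² = 0.6966.
T_v = 0.6966 corresponds to the U > 60% branch:
U = 1 − 10^((1.781 − T_v)/0.933)/100 = 0.8547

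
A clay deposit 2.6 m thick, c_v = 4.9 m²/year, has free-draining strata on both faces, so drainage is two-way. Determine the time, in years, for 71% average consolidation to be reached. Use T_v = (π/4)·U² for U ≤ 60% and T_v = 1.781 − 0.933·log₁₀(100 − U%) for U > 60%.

Drainage path length: H_d = H/2 = 1.3 m (double drainage).
U > 60%: T_v = 1.781 − 0.933·log₁₀(100 − 71) = 0.41658.
t = T_v·H_d²/c_v = 0.41658×1.3²/4.9 = 0.1437 years.

t ≈ 0.144 years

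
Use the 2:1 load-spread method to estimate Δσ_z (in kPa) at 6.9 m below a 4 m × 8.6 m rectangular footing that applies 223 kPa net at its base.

Δσ_z ≈ 45.4 kPa

By the 2:1 method the load spreads at 1 horizontal : 2 vertical, so at depth z the loaded area has grown by z in each plan dimension:
Δσ = qBL/((B+z)(L+z)) = 223×4×8.6/((4+6.9)(8.6+6.9)) = 45.405 kPa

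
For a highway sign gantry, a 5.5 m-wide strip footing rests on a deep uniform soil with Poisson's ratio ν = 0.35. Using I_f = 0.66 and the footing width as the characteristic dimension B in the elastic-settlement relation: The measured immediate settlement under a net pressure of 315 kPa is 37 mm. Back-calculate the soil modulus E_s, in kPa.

S_e = q·B·(1−ν²)/E_s · I_f  ⇒  E_s = q·B·(1−ν²)·I_f / S_e.
E_s = 315 × 5.5 × 0.8775 × 0.66 / 0.037 = 27120 kPa

E_s ≈ 27100 kPa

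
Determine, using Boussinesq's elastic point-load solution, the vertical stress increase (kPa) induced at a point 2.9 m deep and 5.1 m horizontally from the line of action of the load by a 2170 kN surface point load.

Δσ_z ≈ 3.64 kPa

Boussinesq vertical stress below a point load on an elastic half-space:
Δσ_z = 3P/(2πz²) · [1 + (r/z)²]^(−5/2)
r/z = 5.1/2.9 = 1.7586; [1+(r/z)²]^(−5/2) = 0.02951.
Δσ_z = 3×2170/(2π×2.9²) × 0.02951 = 123.2 × 0.02951 = 3.636 kPa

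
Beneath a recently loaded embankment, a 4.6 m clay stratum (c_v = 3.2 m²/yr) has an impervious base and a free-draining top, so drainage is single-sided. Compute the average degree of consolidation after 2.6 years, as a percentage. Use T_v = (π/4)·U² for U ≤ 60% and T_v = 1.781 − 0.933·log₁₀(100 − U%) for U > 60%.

U ≈ 69.3 %

Drainage path length: H_d = H = 4.6 m (single drainage).
T_v = c_v·t/H_d² = 3.2×2.6/4.6² = 0.39319.
T_v = 0.39319 corresponds to the U > 60% branch:
U = 1 − 10^((1.781 − T_v)/0.933)/100 = 0.6928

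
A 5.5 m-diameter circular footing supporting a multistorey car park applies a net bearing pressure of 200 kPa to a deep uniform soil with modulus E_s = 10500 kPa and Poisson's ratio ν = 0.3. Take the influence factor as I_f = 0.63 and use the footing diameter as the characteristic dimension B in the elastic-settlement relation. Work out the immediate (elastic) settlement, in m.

S_e ≈ 0.0601 m

Immediate (elastic) settlement: S_e = q·B·(1−ν²)/E_s · I_f.
S_e = 200 × 5.5 × (1 − 0.3²) / 10500 × 0.63
    = 200 × 5.5 × 0.91 / 10500 × 0.63
    = 0.06006 m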